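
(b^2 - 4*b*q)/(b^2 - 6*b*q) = (b - 4*q)/(b - 6*q)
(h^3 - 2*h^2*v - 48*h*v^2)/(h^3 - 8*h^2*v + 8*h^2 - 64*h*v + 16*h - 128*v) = h*(h + 6*v)/(h^2 + 8*h + 16)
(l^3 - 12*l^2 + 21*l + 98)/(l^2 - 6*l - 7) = (l^2 - 5*l - 14)/(l + 1)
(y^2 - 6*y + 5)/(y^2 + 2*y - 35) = (y - 1)/(y + 7)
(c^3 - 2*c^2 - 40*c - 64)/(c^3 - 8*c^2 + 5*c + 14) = (c^3 - 2*c^2 - 40*c - 64)/(c^3 - 8*c^2 + 5*c + 14)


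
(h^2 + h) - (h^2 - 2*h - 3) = 3*h + 3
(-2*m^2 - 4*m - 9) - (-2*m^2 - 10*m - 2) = 6*m - 7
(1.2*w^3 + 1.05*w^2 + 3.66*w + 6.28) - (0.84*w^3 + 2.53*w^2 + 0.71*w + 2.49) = 0.36*w^3 - 1.48*w^2 + 2.95*w + 3.79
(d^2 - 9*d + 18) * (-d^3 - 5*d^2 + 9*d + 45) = -d^5 + 4*d^4 + 36*d^3 - 126*d^2 - 243*d + 810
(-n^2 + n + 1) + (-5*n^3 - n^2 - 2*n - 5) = -5*n^3 - 2*n^2 - n - 4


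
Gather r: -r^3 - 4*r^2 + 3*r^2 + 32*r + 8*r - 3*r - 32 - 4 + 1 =-r^3 - r^2 + 37*r - 35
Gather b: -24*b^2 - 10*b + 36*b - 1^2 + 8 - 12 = -24*b^2 + 26*b - 5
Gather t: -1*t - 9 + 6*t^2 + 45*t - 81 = 6*t^2 + 44*t - 90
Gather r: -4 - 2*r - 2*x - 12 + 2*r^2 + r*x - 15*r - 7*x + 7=2*r^2 + r*(x - 17) - 9*x - 9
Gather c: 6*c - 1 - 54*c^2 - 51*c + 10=-54*c^2 - 45*c + 9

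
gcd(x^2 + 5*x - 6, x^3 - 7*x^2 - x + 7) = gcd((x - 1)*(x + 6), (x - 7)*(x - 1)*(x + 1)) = x - 1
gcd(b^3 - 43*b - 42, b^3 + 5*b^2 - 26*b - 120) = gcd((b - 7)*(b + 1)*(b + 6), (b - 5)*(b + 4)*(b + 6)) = b + 6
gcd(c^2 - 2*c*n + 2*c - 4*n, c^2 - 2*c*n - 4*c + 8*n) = c - 2*n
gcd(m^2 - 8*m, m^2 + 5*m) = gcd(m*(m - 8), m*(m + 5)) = m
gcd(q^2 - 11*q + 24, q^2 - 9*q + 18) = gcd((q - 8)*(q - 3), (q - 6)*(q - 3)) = q - 3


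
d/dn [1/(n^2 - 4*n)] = 2*(2 - n)/(n^2*(n - 4)^2)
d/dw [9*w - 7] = 9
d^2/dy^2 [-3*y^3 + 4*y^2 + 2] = 8 - 18*y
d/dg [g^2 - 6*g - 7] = 2*g - 6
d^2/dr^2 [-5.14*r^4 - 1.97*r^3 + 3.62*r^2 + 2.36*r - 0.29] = -61.68*r^2 - 11.82*r + 7.24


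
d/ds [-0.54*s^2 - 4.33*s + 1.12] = -1.08*s - 4.33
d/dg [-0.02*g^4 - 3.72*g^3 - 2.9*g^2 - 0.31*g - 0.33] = -0.08*g^3 - 11.16*g^2 - 5.8*g - 0.31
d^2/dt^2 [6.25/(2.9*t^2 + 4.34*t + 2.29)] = (-105.125*t^2 - 157.325*t + 6.25*(5.8*t + 4.34)*(11.6*t + 8.68) - 83.0125)/(2.9*t^2 + 4.34*t + 2.29)^3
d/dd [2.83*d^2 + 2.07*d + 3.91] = 5.66*d + 2.07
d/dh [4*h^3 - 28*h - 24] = 12*h^2 - 28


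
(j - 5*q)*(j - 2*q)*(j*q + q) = j^3*q - 7*j^2*q^2 + j^2*q + 10*j*q^3 - 7*j*q^2 + 10*q^3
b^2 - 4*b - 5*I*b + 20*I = (b - 4)*(b - 5*I)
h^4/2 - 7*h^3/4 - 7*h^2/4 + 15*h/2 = h*(h/2 + 1)*(h - 3)*(h - 5/2)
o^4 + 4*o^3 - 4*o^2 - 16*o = o*(o - 2)*(o + 2)*(o + 4)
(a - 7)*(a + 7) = a^2 - 49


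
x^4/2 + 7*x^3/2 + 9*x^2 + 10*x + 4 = (x/2 + 1)*(x + 1)*(x + 2)^2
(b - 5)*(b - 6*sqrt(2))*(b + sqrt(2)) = b^3 - 5*sqrt(2)*b^2 - 5*b^2 - 12*b + 25*sqrt(2)*b + 60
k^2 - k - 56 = (k - 8)*(k + 7)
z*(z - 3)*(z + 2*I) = z^3 - 3*z^2 + 2*I*z^2 - 6*I*z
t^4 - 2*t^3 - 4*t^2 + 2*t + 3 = (t - 3)*(t - 1)*(t + 1)^2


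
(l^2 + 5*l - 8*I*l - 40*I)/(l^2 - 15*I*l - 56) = (l + 5)/(l - 7*I)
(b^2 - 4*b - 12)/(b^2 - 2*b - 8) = (b - 6)/(b - 4)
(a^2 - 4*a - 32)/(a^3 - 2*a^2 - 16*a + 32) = (a - 8)/(a^2 - 6*a + 8)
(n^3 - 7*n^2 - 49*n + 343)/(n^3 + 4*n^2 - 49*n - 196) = (n - 7)/(n + 4)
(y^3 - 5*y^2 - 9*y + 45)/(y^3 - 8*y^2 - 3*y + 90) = (y - 3)/(y - 6)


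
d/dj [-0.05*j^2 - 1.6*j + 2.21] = -0.1*j - 1.6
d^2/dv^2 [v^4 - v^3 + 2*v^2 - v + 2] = 12*v^2 - 6*v + 4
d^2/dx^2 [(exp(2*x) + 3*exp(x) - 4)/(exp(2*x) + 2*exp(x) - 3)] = (exp(x) - 3)*exp(x)/(exp(3*x) + 9*exp(2*x) + 27*exp(x) + 27)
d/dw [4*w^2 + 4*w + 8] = 8*w + 4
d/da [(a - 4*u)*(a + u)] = 2*a - 3*u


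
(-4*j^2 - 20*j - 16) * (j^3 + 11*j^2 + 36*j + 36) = -4*j^5 - 64*j^4 - 380*j^3 - 1040*j^2 - 1296*j - 576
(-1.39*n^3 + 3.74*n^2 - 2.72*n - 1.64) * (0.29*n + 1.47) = -0.4031*n^4 - 0.9587*n^3 + 4.709*n^2 - 4.474*n - 2.4108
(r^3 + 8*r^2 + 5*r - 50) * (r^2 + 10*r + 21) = r^5 + 18*r^4 + 106*r^3 + 168*r^2 - 395*r - 1050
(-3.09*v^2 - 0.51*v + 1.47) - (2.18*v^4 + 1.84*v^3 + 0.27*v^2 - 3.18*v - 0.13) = -2.18*v^4 - 1.84*v^3 - 3.36*v^2 + 2.67*v + 1.6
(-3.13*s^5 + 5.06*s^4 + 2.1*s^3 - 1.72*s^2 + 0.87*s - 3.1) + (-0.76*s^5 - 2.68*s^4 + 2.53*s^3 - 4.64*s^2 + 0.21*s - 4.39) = -3.89*s^5 + 2.38*s^4 + 4.63*s^3 - 6.36*s^2 + 1.08*s - 7.49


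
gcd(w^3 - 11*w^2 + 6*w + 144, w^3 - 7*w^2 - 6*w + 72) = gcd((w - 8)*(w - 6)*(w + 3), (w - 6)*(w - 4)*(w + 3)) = w^2 - 3*w - 18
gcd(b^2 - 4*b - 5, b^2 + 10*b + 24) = 1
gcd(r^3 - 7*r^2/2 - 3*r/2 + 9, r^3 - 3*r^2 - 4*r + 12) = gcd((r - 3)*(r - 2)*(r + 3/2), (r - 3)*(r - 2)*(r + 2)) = r^2 - 5*r + 6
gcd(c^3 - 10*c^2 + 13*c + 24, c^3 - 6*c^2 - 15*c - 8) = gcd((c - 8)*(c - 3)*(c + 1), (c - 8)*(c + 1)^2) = c^2 - 7*c - 8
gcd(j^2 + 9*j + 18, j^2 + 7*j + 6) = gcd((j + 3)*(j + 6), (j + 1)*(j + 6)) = j + 6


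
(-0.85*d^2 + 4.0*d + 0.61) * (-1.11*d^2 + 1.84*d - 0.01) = 0.9435*d^4 - 6.004*d^3 + 6.6914*d^2 + 1.0824*d - 0.0061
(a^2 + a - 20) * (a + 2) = a^3 + 3*a^2 - 18*a - 40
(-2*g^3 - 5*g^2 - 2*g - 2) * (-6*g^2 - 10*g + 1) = 12*g^5 + 50*g^4 + 60*g^3 + 27*g^2 + 18*g - 2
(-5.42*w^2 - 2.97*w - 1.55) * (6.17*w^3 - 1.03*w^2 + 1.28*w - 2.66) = -33.4414*w^5 - 12.7423*w^4 - 13.442*w^3 + 12.2121*w^2 + 5.9162*w + 4.123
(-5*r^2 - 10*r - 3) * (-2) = 10*r^2 + 20*r + 6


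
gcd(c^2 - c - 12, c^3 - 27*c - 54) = c + 3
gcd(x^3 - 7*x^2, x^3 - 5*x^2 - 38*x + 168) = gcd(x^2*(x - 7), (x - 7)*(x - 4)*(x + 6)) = x - 7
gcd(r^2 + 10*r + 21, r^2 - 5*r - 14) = 1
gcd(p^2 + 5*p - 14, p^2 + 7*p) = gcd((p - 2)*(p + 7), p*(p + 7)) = p + 7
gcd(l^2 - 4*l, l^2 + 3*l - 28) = l - 4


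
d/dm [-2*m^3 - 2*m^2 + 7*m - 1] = -6*m^2 - 4*m + 7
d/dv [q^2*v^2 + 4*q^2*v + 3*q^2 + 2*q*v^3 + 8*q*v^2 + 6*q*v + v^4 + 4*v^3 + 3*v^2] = 2*q^2*v + 4*q^2 + 6*q*v^2 + 16*q*v + 6*q + 4*v^3 + 12*v^2 + 6*v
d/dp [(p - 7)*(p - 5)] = 2*p - 12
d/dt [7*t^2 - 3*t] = 14*t - 3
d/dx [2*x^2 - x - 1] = 4*x - 1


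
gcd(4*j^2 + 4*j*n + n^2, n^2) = 1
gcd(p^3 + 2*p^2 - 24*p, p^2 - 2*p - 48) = p + 6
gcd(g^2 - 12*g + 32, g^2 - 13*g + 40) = g - 8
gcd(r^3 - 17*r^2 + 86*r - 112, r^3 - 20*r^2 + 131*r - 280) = r^2 - 15*r + 56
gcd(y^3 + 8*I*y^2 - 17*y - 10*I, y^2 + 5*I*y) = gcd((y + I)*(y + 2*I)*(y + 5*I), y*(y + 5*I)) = y + 5*I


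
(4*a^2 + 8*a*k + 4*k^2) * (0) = 0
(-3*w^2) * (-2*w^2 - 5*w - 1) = 6*w^4 + 15*w^3 + 3*w^2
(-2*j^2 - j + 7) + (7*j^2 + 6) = 5*j^2 - j + 13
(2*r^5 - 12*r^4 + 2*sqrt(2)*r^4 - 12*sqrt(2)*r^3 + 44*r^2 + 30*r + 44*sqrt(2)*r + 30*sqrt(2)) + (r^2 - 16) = 2*r^5 - 12*r^4 + 2*sqrt(2)*r^4 - 12*sqrt(2)*r^3 + 45*r^2 + 30*r + 44*sqrt(2)*r - 16 + 30*sqrt(2)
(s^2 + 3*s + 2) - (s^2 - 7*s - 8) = 10*s + 10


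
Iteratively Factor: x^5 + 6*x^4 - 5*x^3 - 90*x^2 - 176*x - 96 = (x + 2)*(x^4 + 4*x^3 - 13*x^2 - 64*x - 48) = (x - 4)*(x + 2)*(x^3 + 8*x^2 + 19*x + 12) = (x - 4)*(x + 2)*(x + 3)*(x^2 + 5*x + 4) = (x - 4)*(x + 2)*(x + 3)*(x + 4)*(x + 1)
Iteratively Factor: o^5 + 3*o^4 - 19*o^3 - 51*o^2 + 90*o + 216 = (o - 3)*(o^4 + 6*o^3 - o^2 - 54*o - 72) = (o - 3)*(o + 4)*(o^3 + 2*o^2 - 9*o - 18) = (o - 3)*(o + 2)*(o + 4)*(o^2 - 9) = (o - 3)*(o + 2)*(o + 3)*(o + 4)*(o - 3)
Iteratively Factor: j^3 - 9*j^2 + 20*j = (j - 4)*(j^2 - 5*j) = (j - 5)*(j - 4)*(j)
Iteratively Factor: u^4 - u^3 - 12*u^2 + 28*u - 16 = (u + 4)*(u^3 - 5*u^2 + 8*u - 4) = (u - 2)*(u + 4)*(u^2 - 3*u + 2) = (u - 2)*(u - 1)*(u + 4)*(u - 2)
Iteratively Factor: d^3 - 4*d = (d - 2)*(d^2 + 2*d) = d*(d - 2)*(d + 2)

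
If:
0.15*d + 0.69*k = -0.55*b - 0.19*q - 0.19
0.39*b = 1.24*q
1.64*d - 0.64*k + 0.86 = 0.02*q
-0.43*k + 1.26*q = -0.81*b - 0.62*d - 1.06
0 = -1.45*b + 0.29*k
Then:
No Solution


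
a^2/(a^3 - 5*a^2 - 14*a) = a/(a^2 - 5*a - 14)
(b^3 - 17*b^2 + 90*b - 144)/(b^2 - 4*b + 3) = (b^2 - 14*b + 48)/(b - 1)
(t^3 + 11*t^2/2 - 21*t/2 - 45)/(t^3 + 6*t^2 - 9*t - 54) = (t + 5/2)/(t + 3)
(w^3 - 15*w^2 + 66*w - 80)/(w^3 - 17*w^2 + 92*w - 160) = (w - 2)/(w - 4)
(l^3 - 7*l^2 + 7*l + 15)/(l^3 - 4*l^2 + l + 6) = (l - 5)/(l - 2)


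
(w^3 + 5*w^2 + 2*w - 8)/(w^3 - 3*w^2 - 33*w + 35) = (w^2 + 6*w + 8)/(w^2 - 2*w - 35)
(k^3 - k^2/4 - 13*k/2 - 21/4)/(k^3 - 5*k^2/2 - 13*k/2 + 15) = (4*k^2 + 11*k + 7)/(2*(2*k^2 + k - 10))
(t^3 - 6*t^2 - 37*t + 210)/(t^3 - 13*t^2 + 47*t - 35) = (t + 6)/(t - 1)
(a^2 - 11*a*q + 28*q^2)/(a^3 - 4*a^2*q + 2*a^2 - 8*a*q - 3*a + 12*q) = (a - 7*q)/(a^2 + 2*a - 3)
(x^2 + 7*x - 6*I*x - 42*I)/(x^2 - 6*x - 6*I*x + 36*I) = (x + 7)/(x - 6)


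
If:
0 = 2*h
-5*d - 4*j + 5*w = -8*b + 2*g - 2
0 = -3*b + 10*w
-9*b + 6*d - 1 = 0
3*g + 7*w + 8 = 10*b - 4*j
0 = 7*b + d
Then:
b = -1/51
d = 7/51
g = -789/85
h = 0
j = 10043/2040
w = -1/170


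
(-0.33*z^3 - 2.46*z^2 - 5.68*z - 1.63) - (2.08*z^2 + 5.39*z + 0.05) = -0.33*z^3 - 4.54*z^2 - 11.07*z - 1.68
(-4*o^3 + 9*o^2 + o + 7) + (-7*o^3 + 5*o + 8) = -11*o^3 + 9*o^2 + 6*o + 15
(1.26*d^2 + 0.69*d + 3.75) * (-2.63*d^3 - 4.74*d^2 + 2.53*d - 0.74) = -3.3138*d^5 - 7.7871*d^4 - 9.9453*d^3 - 16.9617*d^2 + 8.9769*d - 2.775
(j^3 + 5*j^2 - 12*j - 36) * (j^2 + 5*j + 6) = j^5 + 10*j^4 + 19*j^3 - 66*j^2 - 252*j - 216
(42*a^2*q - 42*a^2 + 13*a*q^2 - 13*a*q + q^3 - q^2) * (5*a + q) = 210*a^3*q - 210*a^3 + 107*a^2*q^2 - 107*a^2*q + 18*a*q^3 - 18*a*q^2 + q^4 - q^3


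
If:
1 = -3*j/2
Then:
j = -2/3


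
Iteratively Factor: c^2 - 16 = (c + 4)*(c - 4)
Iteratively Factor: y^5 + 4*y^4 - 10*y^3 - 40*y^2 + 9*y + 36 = (y + 1)*(y^4 + 3*y^3 - 13*y^2 - 27*y + 36) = (y + 1)*(y + 4)*(y^3 - y^2 - 9*y + 9) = (y + 1)*(y + 3)*(y + 4)*(y^2 - 4*y + 3) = (y - 3)*(y + 1)*(y + 3)*(y + 4)*(y - 1)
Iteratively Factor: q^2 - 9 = (q + 3)*(q - 3)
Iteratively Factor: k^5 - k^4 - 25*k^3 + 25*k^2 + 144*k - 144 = (k - 1)*(k^4 - 25*k^2 + 144) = (k - 4)*(k - 1)*(k^3 + 4*k^2 - 9*k - 36) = (k - 4)*(k - 1)*(k + 3)*(k^2 + k - 12) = (k - 4)*(k - 3)*(k - 1)*(k + 3)*(k + 4)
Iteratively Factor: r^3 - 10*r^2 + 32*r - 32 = (r - 4)*(r^2 - 6*r + 8) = (r - 4)*(r - 2)*(r - 4)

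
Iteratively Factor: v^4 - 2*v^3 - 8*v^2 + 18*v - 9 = (v - 1)*(v^3 - v^2 - 9*v + 9) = (v - 1)^2*(v^2 - 9) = (v - 1)^2*(v + 3)*(v - 3)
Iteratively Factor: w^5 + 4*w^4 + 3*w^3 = (w + 3)*(w^4 + w^3) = w*(w + 3)*(w^3 + w^2) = w^2*(w + 3)*(w^2 + w) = w^3*(w + 3)*(w + 1)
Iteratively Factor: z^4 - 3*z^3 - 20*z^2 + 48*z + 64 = (z + 4)*(z^3 - 7*z^2 + 8*z + 16) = (z + 1)*(z + 4)*(z^2 - 8*z + 16) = (z - 4)*(z + 1)*(z + 4)*(z - 4)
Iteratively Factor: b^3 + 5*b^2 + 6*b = (b + 3)*(b^2 + 2*b) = b*(b + 3)*(b + 2)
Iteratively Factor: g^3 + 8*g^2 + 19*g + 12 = (g + 4)*(g^2 + 4*g + 3) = (g + 1)*(g + 4)*(g + 3)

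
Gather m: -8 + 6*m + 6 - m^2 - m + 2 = -m^2 + 5*m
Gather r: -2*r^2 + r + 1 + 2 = -2*r^2 + r + 3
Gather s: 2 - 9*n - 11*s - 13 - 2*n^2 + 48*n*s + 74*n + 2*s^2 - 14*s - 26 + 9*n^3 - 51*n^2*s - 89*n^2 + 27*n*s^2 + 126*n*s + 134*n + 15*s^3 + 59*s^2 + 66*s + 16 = 9*n^3 - 91*n^2 + 199*n + 15*s^3 + s^2*(27*n + 61) + s*(-51*n^2 + 174*n + 41) - 21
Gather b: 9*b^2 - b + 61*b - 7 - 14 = 9*b^2 + 60*b - 21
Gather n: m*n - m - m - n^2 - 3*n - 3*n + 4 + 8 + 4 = -2*m - n^2 + n*(m - 6) + 16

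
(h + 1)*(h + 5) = h^2 + 6*h + 5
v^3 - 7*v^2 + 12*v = v*(v - 4)*(v - 3)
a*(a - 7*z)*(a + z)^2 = a^4 - 5*a^3*z - 13*a^2*z^2 - 7*a*z^3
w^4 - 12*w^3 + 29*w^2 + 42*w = w*(w - 7)*(w - 6)*(w + 1)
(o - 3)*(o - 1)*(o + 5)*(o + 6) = o^4 + 7*o^3 - 11*o^2 - 87*o + 90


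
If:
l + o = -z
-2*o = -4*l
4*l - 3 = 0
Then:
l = 3/4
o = 3/2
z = -9/4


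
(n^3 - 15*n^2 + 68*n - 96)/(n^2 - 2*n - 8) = (n^2 - 11*n + 24)/(n + 2)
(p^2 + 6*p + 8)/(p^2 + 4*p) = (p + 2)/p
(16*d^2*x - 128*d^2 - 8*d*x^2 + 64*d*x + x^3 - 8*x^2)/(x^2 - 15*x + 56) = (16*d^2 - 8*d*x + x^2)/(x - 7)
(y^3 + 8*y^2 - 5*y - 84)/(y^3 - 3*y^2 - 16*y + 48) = (y + 7)/(y - 4)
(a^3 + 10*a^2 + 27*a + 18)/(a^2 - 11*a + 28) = (a^3 + 10*a^2 + 27*a + 18)/(a^2 - 11*a + 28)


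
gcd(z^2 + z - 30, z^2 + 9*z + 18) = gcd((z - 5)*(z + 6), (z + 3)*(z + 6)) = z + 6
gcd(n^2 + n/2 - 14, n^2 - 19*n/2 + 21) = n - 7/2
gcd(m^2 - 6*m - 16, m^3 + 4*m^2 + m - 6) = m + 2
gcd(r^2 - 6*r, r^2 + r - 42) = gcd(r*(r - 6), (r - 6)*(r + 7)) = r - 6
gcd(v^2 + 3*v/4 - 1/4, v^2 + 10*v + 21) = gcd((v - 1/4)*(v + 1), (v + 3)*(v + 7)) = 1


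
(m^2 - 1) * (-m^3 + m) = -m^5 + 2*m^3 - m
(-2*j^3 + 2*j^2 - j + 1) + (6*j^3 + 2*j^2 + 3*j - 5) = 4*j^3 + 4*j^2 + 2*j - 4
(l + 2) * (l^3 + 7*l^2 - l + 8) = l^4 + 9*l^3 + 13*l^2 + 6*l + 16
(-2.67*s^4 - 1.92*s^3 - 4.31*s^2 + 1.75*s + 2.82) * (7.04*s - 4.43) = -18.7968*s^5 - 1.6887*s^4 - 21.8368*s^3 + 31.4133*s^2 + 12.1003*s - 12.4926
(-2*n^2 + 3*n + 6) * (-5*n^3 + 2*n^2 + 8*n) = 10*n^5 - 19*n^4 - 40*n^3 + 36*n^2 + 48*n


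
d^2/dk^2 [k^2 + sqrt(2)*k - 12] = 2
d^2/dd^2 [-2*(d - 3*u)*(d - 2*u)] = -4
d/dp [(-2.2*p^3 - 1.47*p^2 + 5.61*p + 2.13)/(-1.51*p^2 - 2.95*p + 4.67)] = (3.322*p^4 + 12.98*p^3 - 18.0144*p^2 - 7.2972*p + 32.4822)/(2.2801*p^4 + 8.909*p^3 - 5.4009*p^2 - 27.553*p + 21.8089)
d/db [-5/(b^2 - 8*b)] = 10*(b - 4)/(b^2*(b - 8)^2)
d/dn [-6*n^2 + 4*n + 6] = 4 - 12*n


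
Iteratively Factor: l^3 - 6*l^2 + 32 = (l - 4)*(l^2 - 2*l - 8) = (l - 4)*(l + 2)*(l - 4)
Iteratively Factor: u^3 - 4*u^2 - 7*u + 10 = (u - 5)*(u^2 + u - 2) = (u - 5)*(u - 1)*(u + 2)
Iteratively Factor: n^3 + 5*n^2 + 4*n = (n + 1)*(n^2 + 4*n) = n*(n + 1)*(n + 4)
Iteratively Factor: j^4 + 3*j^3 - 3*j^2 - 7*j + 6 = (j - 1)*(j^3 + 4*j^2 + j - 6) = (j - 1)*(j + 3)*(j^2 + j - 2) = (j - 1)*(j + 2)*(j + 3)*(j - 1)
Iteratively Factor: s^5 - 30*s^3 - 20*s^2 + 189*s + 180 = (s + 1)*(s^4 - s^3 - 29*s^2 + 9*s + 180) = (s - 5)*(s + 1)*(s^3 + 4*s^2 - 9*s - 36) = (s - 5)*(s + 1)*(s + 3)*(s^2 + s - 12) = (s - 5)*(s + 1)*(s + 3)*(s + 4)*(s - 3)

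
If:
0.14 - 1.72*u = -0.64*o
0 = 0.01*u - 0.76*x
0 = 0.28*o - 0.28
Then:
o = 1.00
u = 0.45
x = 0.01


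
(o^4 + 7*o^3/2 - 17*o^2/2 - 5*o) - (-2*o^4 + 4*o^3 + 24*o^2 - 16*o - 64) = 3*o^4 - o^3/2 - 65*o^2/2 + 11*o + 64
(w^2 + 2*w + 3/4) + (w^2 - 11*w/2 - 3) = 2*w^2 - 7*w/2 - 9/4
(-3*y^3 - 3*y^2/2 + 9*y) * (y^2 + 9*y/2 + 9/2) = -3*y^5 - 15*y^4 - 45*y^3/4 + 135*y^2/4 + 81*y/2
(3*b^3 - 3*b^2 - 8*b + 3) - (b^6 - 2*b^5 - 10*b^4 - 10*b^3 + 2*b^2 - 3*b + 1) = -b^6 + 2*b^5 + 10*b^4 + 13*b^3 - 5*b^2 - 5*b + 2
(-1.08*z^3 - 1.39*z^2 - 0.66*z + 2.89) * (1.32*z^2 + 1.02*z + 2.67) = -1.4256*z^5 - 2.9364*z^4 - 5.1726*z^3 - 0.569699999999999*z^2 + 1.1856*z + 7.7163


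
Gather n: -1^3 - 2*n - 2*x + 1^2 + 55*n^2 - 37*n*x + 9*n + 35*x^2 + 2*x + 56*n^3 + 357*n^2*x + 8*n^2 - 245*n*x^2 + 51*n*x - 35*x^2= 56*n^3 + n^2*(357*x + 63) + n*(-245*x^2 + 14*x + 7)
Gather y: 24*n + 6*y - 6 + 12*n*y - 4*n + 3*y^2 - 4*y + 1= 20*n + 3*y^2 + y*(12*n + 2) - 5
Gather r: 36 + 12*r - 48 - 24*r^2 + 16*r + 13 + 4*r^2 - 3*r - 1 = -20*r^2 + 25*r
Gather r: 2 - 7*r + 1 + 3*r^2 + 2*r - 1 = 3*r^2 - 5*r + 2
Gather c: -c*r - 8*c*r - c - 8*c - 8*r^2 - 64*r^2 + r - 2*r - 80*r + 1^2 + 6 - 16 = c*(-9*r - 9) - 72*r^2 - 81*r - 9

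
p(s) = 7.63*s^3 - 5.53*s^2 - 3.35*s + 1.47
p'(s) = 22.89*s^2 - 11.06*s - 3.35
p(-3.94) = -537.85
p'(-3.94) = 395.56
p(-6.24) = -2046.82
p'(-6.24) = 956.95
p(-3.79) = -480.64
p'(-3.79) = 367.36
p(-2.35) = -120.22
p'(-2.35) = 149.05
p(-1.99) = -73.89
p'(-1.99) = 109.31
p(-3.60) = -414.12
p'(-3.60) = 333.12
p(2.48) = 75.53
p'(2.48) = 110.00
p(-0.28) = 1.81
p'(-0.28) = 1.54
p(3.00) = 147.66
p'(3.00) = 169.48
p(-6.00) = -1825.59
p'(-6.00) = 887.05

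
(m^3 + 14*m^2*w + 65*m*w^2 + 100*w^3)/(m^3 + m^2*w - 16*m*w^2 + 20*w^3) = (m^2 + 9*m*w + 20*w^2)/(m^2 - 4*m*w + 4*w^2)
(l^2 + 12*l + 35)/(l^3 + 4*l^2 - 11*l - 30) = (l + 7)/(l^2 - l - 6)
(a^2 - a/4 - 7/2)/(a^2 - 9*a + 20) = (4*a^2 - a - 14)/(4*(a^2 - 9*a + 20))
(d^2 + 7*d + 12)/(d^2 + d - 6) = (d + 4)/(d - 2)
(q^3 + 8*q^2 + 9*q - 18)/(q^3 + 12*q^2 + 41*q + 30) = (q^2 + 2*q - 3)/(q^2 + 6*q + 5)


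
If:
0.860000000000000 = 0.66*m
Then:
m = 1.30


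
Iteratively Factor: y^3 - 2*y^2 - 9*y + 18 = (y - 3)*(y^2 + y - 6) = (y - 3)*(y + 3)*(y - 2)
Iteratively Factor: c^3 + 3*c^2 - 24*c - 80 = (c + 4)*(c^2 - c - 20) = (c - 5)*(c + 4)*(c + 4)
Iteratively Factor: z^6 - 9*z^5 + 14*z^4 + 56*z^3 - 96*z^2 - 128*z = (z - 4)*(z^5 - 5*z^4 - 6*z^3 + 32*z^2 + 32*z) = (z - 4)*(z + 2)*(z^4 - 7*z^3 + 8*z^2 + 16*z) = (z - 4)^2*(z + 2)*(z^3 - 3*z^2 - 4*z) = (z - 4)^3*(z + 2)*(z^2 + z) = (z - 4)^3*(z + 1)*(z + 2)*(z)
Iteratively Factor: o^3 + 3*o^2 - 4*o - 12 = (o + 2)*(o^2 + o - 6) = (o - 2)*(o + 2)*(o + 3)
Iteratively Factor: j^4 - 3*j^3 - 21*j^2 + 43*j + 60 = (j - 5)*(j^3 + 2*j^2 - 11*j - 12) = (j - 5)*(j + 1)*(j^2 + j - 12) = (j - 5)*(j - 3)*(j + 1)*(j + 4)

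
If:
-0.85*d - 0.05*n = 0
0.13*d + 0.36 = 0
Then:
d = -2.77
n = 47.08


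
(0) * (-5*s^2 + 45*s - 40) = 0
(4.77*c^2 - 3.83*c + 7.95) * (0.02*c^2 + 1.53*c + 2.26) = 0.0954*c^4 + 7.2215*c^3 + 5.0793*c^2 + 3.5077*c + 17.967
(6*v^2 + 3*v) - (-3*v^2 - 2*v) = 9*v^2 + 5*v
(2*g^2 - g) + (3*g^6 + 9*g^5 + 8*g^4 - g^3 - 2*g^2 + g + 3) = 3*g^6 + 9*g^5 + 8*g^4 - g^3 + 3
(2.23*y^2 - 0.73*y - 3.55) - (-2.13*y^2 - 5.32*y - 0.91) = 4.36*y^2 + 4.59*y - 2.64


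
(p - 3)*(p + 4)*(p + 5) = p^3 + 6*p^2 - 7*p - 60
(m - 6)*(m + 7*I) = m^2 - 6*m + 7*I*m - 42*I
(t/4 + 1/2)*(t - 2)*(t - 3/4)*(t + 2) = t^4/4 + 5*t^3/16 - 11*t^2/8 - 5*t/4 + 3/2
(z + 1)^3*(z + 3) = z^4 + 6*z^3 + 12*z^2 + 10*z + 3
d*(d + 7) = d^2 + 7*d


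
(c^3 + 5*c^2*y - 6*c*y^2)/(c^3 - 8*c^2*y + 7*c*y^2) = (-c - 6*y)/(-c + 7*y)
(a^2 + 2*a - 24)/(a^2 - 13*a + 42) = (a^2 + 2*a - 24)/(a^2 - 13*a + 42)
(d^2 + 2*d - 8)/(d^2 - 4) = (d + 4)/(d + 2)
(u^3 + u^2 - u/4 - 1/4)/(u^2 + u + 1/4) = (2*u^2 + u - 1)/(2*u + 1)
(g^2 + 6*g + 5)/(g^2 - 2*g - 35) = (g + 1)/(g - 7)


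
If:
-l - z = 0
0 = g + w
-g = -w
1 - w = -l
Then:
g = 0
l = -1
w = 0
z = 1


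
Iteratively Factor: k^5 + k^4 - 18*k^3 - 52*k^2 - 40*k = (k - 5)*(k^4 + 6*k^3 + 12*k^2 + 8*k) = k*(k - 5)*(k^3 + 6*k^2 + 12*k + 8) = k*(k - 5)*(k + 2)*(k^2 + 4*k + 4) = k*(k - 5)*(k + 2)^2*(k + 2)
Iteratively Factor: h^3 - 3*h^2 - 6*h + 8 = (h - 1)*(h^2 - 2*h - 8) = (h - 4)*(h - 1)*(h + 2)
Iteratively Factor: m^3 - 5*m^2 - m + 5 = (m - 1)*(m^2 - 4*m - 5) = (m - 5)*(m - 1)*(m + 1)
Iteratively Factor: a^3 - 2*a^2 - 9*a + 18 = (a + 3)*(a^2 - 5*a + 6) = (a - 3)*(a + 3)*(a - 2)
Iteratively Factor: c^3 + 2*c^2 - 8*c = (c - 2)*(c^2 + 4*c) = (c - 2)*(c + 4)*(c)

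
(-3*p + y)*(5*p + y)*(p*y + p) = -15*p^3*y - 15*p^3 + 2*p^2*y^2 + 2*p^2*y + p*y^3 + p*y^2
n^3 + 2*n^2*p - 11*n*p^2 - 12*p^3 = (n - 3*p)*(n + p)*(n + 4*p)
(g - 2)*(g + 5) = g^2 + 3*g - 10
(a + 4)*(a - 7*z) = a^2 - 7*a*z + 4*a - 28*z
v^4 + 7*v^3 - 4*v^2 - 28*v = v*(v - 2)*(v + 2)*(v + 7)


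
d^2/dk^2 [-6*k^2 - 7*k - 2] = -12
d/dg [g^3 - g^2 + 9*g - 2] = 3*g^2 - 2*g + 9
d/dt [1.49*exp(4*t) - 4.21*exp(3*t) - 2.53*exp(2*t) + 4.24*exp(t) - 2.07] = (5.96*exp(3*t) - 12.63*exp(2*t) - 5.06*exp(t) + 4.24)*exp(t)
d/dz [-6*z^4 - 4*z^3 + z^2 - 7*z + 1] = -24*z^3 - 12*z^2 + 2*z - 7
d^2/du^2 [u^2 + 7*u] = 2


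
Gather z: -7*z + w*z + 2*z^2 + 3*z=2*z^2 + z*(w - 4)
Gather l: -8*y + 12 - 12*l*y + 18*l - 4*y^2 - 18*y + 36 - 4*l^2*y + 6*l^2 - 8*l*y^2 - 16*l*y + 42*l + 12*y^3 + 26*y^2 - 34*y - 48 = l^2*(6 - 4*y) + l*(-8*y^2 - 28*y + 60) + 12*y^3 + 22*y^2 - 60*y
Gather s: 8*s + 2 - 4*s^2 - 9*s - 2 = -4*s^2 - s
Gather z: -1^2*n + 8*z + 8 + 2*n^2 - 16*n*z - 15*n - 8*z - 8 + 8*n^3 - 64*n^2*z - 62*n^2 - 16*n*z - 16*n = 8*n^3 - 60*n^2 - 32*n + z*(-64*n^2 - 32*n)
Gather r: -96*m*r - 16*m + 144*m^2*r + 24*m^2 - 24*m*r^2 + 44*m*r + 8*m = 24*m^2 - 24*m*r^2 - 8*m + r*(144*m^2 - 52*m)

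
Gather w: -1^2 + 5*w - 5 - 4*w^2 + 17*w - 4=-4*w^2 + 22*w - 10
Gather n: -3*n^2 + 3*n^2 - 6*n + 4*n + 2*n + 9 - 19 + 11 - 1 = 0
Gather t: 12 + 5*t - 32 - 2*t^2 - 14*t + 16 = -2*t^2 - 9*t - 4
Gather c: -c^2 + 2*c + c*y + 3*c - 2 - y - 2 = -c^2 + c*(y + 5) - y - 4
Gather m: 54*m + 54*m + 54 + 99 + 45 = 108*m + 198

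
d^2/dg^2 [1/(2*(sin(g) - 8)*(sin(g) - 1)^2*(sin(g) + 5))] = (-16*sin(g)^5 + 67*sin(g)^4 + 440*sin(g)^3 - 785*sin(g)^2 - 8128*sin(g) - 9218)/(2*(sin(g) - 8)^3*(sin(g) - 1)^3*(sin(g) + 5)^3)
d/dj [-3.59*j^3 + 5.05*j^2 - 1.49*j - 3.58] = -10.77*j^2 + 10.1*j - 1.49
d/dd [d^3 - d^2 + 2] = d*(3*d - 2)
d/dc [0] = 0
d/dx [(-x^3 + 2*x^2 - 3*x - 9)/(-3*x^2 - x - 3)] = x*(3*x^3 + 2*x^2 - 2*x - 66)/(9*x^4 + 6*x^3 + 19*x^2 + 6*x + 9)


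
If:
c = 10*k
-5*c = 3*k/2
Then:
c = 0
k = 0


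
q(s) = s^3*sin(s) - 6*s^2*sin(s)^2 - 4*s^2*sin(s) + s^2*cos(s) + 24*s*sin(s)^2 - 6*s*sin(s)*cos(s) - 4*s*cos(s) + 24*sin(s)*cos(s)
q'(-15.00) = 1353.20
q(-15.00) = 1896.67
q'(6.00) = 89.77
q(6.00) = -11.00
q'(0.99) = 10.54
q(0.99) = 16.68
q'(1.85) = -18.76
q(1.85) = 12.66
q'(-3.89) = 350.17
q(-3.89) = -212.61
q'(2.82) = 3.32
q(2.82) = 0.06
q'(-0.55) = 29.81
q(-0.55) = -13.41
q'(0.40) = 18.03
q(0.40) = 7.51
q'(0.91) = 12.55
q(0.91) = 15.75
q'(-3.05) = 90.60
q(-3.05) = -12.64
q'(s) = s^3*cos(s) - 12*s^2*sin(s)*cos(s) + 2*s^2*sin(s) - 4*s^2*cos(s) - 6*s*sin(s)^2 + 48*s*sin(s)*cos(s) - 4*s*sin(s) - 6*s*cos(s)^2 + 2*s*cos(s) - 6*sin(s)*cos(s) + 24*cos(s)^2 - 4*cos(s)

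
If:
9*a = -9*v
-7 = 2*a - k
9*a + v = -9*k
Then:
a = -63/26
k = 28/13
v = 63/26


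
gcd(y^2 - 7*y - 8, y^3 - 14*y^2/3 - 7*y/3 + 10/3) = y + 1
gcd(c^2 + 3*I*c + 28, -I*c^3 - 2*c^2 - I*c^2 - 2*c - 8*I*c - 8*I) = c - 4*I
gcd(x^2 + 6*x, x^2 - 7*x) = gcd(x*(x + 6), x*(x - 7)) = x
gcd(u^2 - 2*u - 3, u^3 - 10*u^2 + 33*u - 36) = u - 3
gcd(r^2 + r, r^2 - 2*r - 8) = 1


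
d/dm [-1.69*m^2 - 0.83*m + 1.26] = -3.38*m - 0.83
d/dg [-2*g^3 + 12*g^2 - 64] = 6*g*(4 - g)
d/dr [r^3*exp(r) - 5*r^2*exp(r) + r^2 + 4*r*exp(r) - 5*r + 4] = r^3*exp(r) - 2*r^2*exp(r) - 6*r*exp(r) + 2*r + 4*exp(r) - 5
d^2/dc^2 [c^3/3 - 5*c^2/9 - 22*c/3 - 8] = 2*c - 10/9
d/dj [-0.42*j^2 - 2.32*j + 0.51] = -0.84*j - 2.32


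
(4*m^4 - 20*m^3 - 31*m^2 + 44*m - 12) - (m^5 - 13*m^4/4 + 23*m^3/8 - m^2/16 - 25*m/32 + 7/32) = -m^5 + 29*m^4/4 - 183*m^3/8 - 495*m^2/16 + 1433*m/32 - 391/32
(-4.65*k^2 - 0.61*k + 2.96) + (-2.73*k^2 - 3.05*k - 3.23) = -7.38*k^2 - 3.66*k - 0.27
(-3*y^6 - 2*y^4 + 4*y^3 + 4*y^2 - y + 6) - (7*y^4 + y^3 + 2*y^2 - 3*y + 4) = -3*y^6 - 9*y^4 + 3*y^3 + 2*y^2 + 2*y + 2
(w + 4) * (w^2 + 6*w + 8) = w^3 + 10*w^2 + 32*w + 32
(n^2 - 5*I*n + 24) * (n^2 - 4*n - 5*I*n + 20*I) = n^4 - 4*n^3 - 10*I*n^3 - n^2 + 40*I*n^2 + 4*n - 120*I*n + 480*I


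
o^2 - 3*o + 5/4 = (o - 5/2)*(o - 1/2)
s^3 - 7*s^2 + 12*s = s*(s - 4)*(s - 3)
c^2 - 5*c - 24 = (c - 8)*(c + 3)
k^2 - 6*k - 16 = (k - 8)*(k + 2)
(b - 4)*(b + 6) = b^2 + 2*b - 24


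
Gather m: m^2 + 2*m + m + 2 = m^2 + 3*m + 2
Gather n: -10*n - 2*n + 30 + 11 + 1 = 42 - 12*n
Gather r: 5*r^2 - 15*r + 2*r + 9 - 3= 5*r^2 - 13*r + 6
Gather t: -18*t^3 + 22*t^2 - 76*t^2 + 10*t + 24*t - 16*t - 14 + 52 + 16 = -18*t^3 - 54*t^2 + 18*t + 54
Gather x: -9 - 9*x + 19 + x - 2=8 - 8*x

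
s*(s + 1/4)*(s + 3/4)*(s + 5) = s^4 + 6*s^3 + 83*s^2/16 + 15*s/16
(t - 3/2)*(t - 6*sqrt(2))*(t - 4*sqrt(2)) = t^3 - 10*sqrt(2)*t^2 - 3*t^2/2 + 15*sqrt(2)*t + 48*t - 72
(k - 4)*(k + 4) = k^2 - 16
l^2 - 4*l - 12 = (l - 6)*(l + 2)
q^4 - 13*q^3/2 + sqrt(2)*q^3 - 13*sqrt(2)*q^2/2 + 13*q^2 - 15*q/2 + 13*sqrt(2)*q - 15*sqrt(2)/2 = (q - 3)*(q - 5/2)*(q - 1)*(q + sqrt(2))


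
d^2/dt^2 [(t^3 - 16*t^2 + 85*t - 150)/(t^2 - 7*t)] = 4*(11*t^3 - 225*t^2 + 1575*t - 3675)/(t^3*(t^3 - 21*t^2 + 147*t - 343))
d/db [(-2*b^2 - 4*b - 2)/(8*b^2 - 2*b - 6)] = (9*b^2 + 14*b + 5)/(16*b^4 - 8*b^3 - 23*b^2 + 6*b + 9)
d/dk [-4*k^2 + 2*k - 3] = 2 - 8*k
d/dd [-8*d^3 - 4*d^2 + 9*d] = -24*d^2 - 8*d + 9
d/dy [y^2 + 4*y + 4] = 2*y + 4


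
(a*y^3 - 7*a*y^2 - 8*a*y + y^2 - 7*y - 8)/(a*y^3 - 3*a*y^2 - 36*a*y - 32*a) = (a*y + 1)/(a*(y + 4))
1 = 1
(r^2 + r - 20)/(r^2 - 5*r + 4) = (r + 5)/(r - 1)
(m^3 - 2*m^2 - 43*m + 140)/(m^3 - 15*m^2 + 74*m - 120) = (m + 7)/(m - 6)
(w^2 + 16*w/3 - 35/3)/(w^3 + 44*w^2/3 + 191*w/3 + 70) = (3*w - 5)/(3*w^2 + 23*w + 30)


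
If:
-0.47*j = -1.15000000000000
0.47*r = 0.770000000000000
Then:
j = 2.45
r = 1.64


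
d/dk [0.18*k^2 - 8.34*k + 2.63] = 0.36*k - 8.34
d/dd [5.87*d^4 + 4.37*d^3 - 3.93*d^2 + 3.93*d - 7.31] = 23.48*d^3 + 13.11*d^2 - 7.86*d + 3.93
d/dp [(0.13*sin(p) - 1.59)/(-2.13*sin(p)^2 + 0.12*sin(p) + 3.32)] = (0.2769*sin(p)^2 - 6.7734*sin(p) + 0.6224)*cos(p)/(4.5369*sin(p)^4 - 0.5112*sin(p)^3 - 14.1288*sin(p)^2 + 0.7968*sin(p) + 11.0224)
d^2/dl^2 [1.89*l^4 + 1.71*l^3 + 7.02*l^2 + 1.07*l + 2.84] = 22.68*l^2 + 10.26*l + 14.04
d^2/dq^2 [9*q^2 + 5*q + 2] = 18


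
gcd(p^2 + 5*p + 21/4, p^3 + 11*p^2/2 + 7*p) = p + 7/2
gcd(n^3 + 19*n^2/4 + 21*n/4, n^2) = n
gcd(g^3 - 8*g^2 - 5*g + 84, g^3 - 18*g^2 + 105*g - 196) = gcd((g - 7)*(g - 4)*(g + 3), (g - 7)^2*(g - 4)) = g^2 - 11*g + 28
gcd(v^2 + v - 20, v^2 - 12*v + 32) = v - 4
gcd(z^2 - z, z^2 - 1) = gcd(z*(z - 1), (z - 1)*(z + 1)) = z - 1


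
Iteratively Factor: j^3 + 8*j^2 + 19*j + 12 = (j + 4)*(j^2 + 4*j + 3) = (j + 3)*(j + 4)*(j + 1)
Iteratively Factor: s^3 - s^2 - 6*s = (s + 2)*(s^2 - 3*s) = s*(s + 2)*(s - 3)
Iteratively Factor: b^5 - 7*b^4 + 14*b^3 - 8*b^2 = (b - 4)*(b^4 - 3*b^3 + 2*b^2) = b*(b - 4)*(b^3 - 3*b^2 + 2*b) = b*(b - 4)*(b - 2)*(b^2 - b) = b^2*(b - 4)*(b - 2)*(b - 1)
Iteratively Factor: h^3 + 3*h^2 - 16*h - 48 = (h - 4)*(h^2 + 7*h + 12) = (h - 4)*(h + 4)*(h + 3)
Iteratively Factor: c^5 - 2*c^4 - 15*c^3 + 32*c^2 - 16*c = (c - 1)*(c^4 - c^3 - 16*c^2 + 16*c) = (c - 4)*(c - 1)*(c^3 + 3*c^2 - 4*c) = (c - 4)*(c - 1)^2*(c^2 + 4*c) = c*(c - 4)*(c - 1)^2*(c + 4)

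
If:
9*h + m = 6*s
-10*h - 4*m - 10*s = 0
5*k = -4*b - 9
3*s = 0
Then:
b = -5*k/4 - 9/4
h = 0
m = 0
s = 0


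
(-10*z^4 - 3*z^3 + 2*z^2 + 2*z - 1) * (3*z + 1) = -30*z^5 - 19*z^4 + 3*z^3 + 8*z^2 - z - 1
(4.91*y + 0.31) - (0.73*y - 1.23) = 4.18*y + 1.54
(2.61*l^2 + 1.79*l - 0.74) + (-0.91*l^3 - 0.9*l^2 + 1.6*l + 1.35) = -0.91*l^3 + 1.71*l^2 + 3.39*l + 0.61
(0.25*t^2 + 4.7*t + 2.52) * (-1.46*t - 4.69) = -0.365*t^3 - 8.0345*t^2 - 25.7222*t - 11.8188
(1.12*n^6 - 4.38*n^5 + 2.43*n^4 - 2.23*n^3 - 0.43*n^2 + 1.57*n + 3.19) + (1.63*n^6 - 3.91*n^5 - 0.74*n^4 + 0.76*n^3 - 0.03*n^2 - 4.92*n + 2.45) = 2.75*n^6 - 8.29*n^5 + 1.69*n^4 - 1.47*n^3 - 0.46*n^2 - 3.35*n + 5.64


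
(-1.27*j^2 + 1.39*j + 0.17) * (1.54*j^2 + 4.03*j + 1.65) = -1.9558*j^4 - 2.9775*j^3 + 3.768*j^2 + 2.9786*j + 0.2805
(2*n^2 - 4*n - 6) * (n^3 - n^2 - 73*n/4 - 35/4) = 2*n^5 - 6*n^4 - 77*n^3/2 + 123*n^2/2 + 289*n/2 + 105/2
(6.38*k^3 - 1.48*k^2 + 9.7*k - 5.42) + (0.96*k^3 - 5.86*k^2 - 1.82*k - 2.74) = 7.34*k^3 - 7.34*k^2 + 7.88*k - 8.16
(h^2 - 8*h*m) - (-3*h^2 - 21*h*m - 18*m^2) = 4*h^2 + 13*h*m + 18*m^2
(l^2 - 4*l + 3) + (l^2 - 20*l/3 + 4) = 2*l^2 - 32*l/3 + 7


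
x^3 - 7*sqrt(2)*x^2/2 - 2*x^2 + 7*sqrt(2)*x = x*(x - 2)*(x - 7*sqrt(2)/2)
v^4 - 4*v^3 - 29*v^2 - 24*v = v*(v - 8)*(v + 1)*(v + 3)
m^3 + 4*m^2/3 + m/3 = m*(m + 1/3)*(m + 1)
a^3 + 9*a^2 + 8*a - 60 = (a - 2)*(a + 5)*(a + 6)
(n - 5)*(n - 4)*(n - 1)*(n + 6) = n^4 - 4*n^3 - 31*n^2 + 154*n - 120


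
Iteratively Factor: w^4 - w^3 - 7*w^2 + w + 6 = (w + 2)*(w^3 - 3*w^2 - w + 3) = (w - 3)*(w + 2)*(w^2 - 1) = (w - 3)*(w - 1)*(w + 2)*(w + 1)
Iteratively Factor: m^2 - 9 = (m + 3)*(m - 3)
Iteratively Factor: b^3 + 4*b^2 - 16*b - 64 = (b - 4)*(b^2 + 8*b + 16) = (b - 4)*(b + 4)*(b + 4)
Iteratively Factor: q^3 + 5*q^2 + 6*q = (q + 3)*(q^2 + 2*q) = q*(q + 3)*(q + 2)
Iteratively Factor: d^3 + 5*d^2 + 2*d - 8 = (d - 1)*(d^2 + 6*d + 8) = (d - 1)*(d + 4)*(d + 2)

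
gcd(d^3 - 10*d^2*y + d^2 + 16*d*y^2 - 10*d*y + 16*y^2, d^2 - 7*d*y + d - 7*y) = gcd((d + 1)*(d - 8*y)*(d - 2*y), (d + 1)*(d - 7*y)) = d + 1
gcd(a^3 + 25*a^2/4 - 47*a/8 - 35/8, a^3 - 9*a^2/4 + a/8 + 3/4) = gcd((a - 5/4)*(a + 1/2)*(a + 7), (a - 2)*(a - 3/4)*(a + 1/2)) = a + 1/2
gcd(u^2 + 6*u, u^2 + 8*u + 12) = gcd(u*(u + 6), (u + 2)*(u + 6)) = u + 6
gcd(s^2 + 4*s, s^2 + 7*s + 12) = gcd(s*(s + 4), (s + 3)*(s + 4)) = s + 4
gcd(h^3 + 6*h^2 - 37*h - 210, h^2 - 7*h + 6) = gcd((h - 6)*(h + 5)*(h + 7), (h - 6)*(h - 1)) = h - 6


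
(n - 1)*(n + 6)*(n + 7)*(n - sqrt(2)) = n^4 - sqrt(2)*n^3 + 12*n^3 - 12*sqrt(2)*n^2 + 29*n^2 - 42*n - 29*sqrt(2)*n + 42*sqrt(2)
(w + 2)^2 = w^2 + 4*w + 4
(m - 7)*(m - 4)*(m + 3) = m^3 - 8*m^2 - 5*m + 84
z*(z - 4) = z^2 - 4*z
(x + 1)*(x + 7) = x^2 + 8*x + 7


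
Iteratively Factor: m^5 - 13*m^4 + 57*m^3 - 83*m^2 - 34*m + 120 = (m - 4)*(m^4 - 9*m^3 + 21*m^2 + m - 30) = (m - 4)*(m + 1)*(m^3 - 10*m^2 + 31*m - 30) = (m - 5)*(m - 4)*(m + 1)*(m^2 - 5*m + 6) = (m - 5)*(m - 4)*(m - 2)*(m + 1)*(m - 3)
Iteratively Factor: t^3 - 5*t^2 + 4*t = (t - 1)*(t^2 - 4*t) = (t - 4)*(t - 1)*(t)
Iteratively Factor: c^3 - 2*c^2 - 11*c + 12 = (c + 3)*(c^2 - 5*c + 4) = (c - 4)*(c + 3)*(c - 1)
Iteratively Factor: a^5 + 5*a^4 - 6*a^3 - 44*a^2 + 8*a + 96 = (a + 3)*(a^4 + 2*a^3 - 12*a^2 - 8*a + 32) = (a - 2)*(a + 3)*(a^3 + 4*a^2 - 4*a - 16) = (a - 2)*(a + 3)*(a + 4)*(a^2 - 4) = (a - 2)^2*(a + 3)*(a + 4)*(a + 2)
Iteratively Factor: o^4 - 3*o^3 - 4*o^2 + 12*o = (o)*(o^3 - 3*o^2 - 4*o + 12) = o*(o + 2)*(o^2 - 5*o + 6) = o*(o - 3)*(o + 2)*(o - 2)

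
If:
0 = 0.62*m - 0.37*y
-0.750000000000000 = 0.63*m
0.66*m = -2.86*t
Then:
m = -1.19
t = 0.27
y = -1.99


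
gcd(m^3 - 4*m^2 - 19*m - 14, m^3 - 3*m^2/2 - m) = 1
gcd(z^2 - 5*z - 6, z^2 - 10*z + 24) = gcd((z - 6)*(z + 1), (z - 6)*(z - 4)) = z - 6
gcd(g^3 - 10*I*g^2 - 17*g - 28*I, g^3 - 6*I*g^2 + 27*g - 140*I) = g^2 - 11*I*g - 28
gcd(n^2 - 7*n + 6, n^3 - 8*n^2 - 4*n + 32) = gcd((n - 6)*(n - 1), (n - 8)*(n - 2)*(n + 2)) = 1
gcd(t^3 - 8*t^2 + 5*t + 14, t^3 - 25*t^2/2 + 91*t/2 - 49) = t^2 - 9*t + 14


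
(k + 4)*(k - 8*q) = k^2 - 8*k*q + 4*k - 32*q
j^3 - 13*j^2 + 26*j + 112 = (j - 8)*(j - 7)*(j + 2)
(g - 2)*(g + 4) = g^2 + 2*g - 8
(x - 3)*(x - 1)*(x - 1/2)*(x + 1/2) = x^4 - 4*x^3 + 11*x^2/4 + x - 3/4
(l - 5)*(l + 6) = l^2 + l - 30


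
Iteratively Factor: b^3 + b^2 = (b)*(b^2 + b) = b*(b + 1)*(b)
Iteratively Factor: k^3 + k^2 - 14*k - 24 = (k + 2)*(k^2 - k - 12) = (k - 4)*(k + 2)*(k + 3)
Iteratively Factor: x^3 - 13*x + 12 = (x + 4)*(x^2 - 4*x + 3) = (x - 3)*(x + 4)*(x - 1)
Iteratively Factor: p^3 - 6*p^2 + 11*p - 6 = (p - 3)*(p^2 - 3*p + 2) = (p - 3)*(p - 1)*(p - 2)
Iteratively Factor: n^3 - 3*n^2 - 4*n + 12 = (n - 3)*(n^2 - 4) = (n - 3)*(n + 2)*(n - 2)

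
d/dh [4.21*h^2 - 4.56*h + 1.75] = 8.42*h - 4.56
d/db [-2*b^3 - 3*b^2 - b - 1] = -6*b^2 - 6*b - 1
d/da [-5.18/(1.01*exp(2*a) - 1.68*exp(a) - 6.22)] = (10.4636*exp(a) - 8.7024)*exp(a)/(-1.01*exp(2*a) + 1.68*exp(a) + 6.22)^2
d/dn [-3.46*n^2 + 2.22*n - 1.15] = 2.22 - 6.92*n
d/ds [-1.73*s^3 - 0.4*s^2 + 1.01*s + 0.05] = -5.19*s^2 - 0.8*s + 1.01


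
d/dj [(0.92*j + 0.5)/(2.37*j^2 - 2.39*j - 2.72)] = (2.1804*j^2 - 2.1988*j - (0.92*j + 0.5)*(4.74*j - 2.39) - 2.5024)/(-2.37*j^2 + 2.39*j + 2.72)^2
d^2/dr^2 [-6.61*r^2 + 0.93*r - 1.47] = -13.2200000000000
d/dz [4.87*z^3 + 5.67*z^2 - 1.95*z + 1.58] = 14.61*z^2 + 11.34*z - 1.95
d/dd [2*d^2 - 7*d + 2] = 4*d - 7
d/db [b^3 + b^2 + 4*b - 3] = 3*b^2 + 2*b + 4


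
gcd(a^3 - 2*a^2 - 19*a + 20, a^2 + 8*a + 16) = a + 4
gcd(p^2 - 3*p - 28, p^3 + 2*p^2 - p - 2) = 1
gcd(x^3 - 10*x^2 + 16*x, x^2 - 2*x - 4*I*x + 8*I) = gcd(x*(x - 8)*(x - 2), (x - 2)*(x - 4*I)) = x - 2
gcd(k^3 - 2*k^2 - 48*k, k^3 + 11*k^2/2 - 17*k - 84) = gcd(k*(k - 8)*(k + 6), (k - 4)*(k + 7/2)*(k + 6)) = k + 6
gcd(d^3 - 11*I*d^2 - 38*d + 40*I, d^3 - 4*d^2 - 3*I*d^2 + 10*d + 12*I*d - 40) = d - 5*I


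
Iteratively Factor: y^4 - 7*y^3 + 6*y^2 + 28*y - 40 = (y - 2)*(y^3 - 5*y^2 - 4*y + 20) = (y - 2)*(y + 2)*(y^2 - 7*y + 10) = (y - 2)^2*(y + 2)*(y - 5)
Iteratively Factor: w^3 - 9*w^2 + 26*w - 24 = (w - 2)*(w^2 - 7*w + 12) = (w - 3)*(w - 2)*(w - 4)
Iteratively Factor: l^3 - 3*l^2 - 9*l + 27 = (l - 3)*(l^2 - 9) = (l - 3)^2*(l + 3)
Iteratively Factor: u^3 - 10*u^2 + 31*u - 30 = (u - 5)*(u^2 - 5*u + 6) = (u - 5)*(u - 3)*(u - 2)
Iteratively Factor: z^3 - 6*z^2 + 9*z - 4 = (z - 1)*(z^2 - 5*z + 4) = (z - 4)*(z - 1)*(z - 1)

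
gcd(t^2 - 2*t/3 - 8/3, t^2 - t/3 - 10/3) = t - 2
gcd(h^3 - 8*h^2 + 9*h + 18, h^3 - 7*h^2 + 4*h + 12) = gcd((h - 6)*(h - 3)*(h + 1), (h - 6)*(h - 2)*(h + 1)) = h^2 - 5*h - 6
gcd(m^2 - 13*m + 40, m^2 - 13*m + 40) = m^2 - 13*m + 40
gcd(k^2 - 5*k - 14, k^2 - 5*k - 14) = k^2 - 5*k - 14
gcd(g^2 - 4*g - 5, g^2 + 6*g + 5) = g + 1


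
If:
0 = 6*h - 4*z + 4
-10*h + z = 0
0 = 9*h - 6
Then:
No Solution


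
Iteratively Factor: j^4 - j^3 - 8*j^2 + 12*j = (j)*(j^3 - j^2 - 8*j + 12) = j*(j + 3)*(j^2 - 4*j + 4) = j*(j - 2)*(j + 3)*(j - 2)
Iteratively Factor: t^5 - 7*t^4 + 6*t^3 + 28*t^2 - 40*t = (t - 2)*(t^4 - 5*t^3 - 4*t^2 + 20*t) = (t - 2)^2*(t^3 - 3*t^2 - 10*t) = (t - 2)^2*(t + 2)*(t^2 - 5*t) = (t - 5)*(t - 2)^2*(t + 2)*(t)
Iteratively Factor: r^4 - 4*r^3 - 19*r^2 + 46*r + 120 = (r + 3)*(r^3 - 7*r^2 + 2*r + 40) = (r - 5)*(r + 3)*(r^2 - 2*r - 8) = (r - 5)*(r + 2)*(r + 3)*(r - 4)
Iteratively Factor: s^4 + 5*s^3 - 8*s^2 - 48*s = (s + 4)*(s^3 + s^2 - 12*s) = (s - 3)*(s + 4)*(s^2 + 4*s) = (s - 3)*(s + 4)^2*(s)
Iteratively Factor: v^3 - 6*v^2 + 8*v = (v - 2)*(v^2 - 4*v) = v*(v - 2)*(v - 4)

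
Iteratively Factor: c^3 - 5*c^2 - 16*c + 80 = (c + 4)*(c^2 - 9*c + 20) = (c - 4)*(c + 4)*(c - 5)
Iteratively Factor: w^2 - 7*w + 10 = (w - 2)*(w - 5)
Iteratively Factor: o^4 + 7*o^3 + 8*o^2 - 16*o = (o + 4)*(o^3 + 3*o^2 - 4*o) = (o - 1)*(o + 4)*(o^2 + 4*o) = o*(o - 1)*(o + 4)*(o + 4)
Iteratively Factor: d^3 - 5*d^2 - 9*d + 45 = (d - 3)*(d^2 - 2*d - 15) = (d - 5)*(d - 3)*(d + 3)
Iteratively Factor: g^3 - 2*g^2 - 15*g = (g - 5)*(g^2 + 3*g) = g*(g - 5)*(g + 3)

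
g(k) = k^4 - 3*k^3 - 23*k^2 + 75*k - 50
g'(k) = 4*k^3 - 9*k^2 - 46*k + 75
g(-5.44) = 220.10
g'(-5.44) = -585.06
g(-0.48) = -90.91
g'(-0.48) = 94.56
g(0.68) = -10.36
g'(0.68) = 40.82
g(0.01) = -49.25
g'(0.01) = 74.54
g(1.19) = 3.63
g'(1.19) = 14.26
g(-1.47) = -195.75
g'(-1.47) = 110.47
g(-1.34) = -181.36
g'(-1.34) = 110.86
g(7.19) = 857.64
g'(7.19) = 765.77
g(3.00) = -32.00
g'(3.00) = -36.00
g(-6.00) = 616.00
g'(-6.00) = -837.00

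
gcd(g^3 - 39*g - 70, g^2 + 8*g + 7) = 1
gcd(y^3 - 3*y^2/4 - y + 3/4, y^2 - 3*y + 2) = y - 1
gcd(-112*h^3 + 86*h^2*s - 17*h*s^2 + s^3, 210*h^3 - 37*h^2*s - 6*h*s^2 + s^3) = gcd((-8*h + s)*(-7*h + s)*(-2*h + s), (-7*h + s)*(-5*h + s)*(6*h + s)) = -7*h + s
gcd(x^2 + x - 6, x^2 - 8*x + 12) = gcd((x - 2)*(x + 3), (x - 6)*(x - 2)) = x - 2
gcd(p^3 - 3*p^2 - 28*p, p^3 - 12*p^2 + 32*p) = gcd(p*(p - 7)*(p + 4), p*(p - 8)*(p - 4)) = p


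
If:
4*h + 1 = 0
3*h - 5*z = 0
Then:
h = -1/4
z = -3/20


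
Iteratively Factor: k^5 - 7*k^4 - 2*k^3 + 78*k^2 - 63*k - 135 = (k - 5)*(k^4 - 2*k^3 - 12*k^2 + 18*k + 27) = (k - 5)*(k + 1)*(k^3 - 3*k^2 - 9*k + 27) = (k - 5)*(k - 3)*(k + 1)*(k^2 - 9) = (k - 5)*(k - 3)*(k + 1)*(k + 3)*(k - 3)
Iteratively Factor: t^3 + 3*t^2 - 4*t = (t - 1)*(t^2 + 4*t) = t*(t - 1)*(t + 4)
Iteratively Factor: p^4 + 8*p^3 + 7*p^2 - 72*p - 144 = (p - 3)*(p^3 + 11*p^2 + 40*p + 48) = (p - 3)*(p + 3)*(p^2 + 8*p + 16) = (p - 3)*(p + 3)*(p + 4)*(p + 4)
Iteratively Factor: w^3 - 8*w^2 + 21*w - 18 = (w - 3)*(w^2 - 5*w + 6) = (w - 3)^2*(w - 2)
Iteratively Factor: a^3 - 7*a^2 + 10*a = (a)*(a^2 - 7*a + 10) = a*(a - 2)*(a - 5)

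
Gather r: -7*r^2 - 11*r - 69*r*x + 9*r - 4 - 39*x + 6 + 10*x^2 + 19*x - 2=-7*r^2 + r*(-69*x - 2) + 10*x^2 - 20*x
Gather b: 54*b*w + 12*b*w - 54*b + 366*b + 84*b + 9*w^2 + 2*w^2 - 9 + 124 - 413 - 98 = b*(66*w + 396) + 11*w^2 - 396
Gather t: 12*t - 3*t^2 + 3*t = -3*t^2 + 15*t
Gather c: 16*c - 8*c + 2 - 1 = 8*c + 1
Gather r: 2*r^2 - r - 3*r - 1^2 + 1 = 2*r^2 - 4*r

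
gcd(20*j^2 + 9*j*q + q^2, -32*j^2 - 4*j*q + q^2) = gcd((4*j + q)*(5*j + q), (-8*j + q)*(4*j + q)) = 4*j + q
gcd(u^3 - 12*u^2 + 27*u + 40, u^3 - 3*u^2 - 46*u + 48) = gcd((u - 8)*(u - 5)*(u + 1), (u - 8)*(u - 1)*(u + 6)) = u - 8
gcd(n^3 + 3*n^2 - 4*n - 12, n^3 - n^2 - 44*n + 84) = n - 2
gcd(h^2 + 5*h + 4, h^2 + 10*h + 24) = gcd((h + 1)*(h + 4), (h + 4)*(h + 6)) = h + 4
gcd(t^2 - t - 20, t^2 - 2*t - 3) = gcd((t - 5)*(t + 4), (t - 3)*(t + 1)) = 1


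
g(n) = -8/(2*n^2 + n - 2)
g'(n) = -8*(-4*n - 1)/(2*n^2 + n - 2)^2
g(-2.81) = -0.73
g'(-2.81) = -0.68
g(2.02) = -0.98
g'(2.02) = 1.09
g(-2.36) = -1.18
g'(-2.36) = -1.47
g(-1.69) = -3.96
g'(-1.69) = -11.27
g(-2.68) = -0.83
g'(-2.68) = -0.83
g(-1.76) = -3.29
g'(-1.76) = -8.15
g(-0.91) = 6.38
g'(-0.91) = -13.43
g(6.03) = -0.10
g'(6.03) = 0.03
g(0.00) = 4.00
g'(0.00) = 2.00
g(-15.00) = -0.02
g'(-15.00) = 0.00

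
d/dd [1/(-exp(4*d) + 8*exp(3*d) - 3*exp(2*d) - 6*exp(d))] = 2*(2*exp(3*d) - 12*exp(2*d) + 3*exp(d) + 3)*exp(-d)/(exp(3*d) - 8*exp(2*d) + 3*exp(d) + 6)^2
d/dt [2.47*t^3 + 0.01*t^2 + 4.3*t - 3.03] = 7.41*t^2 + 0.02*t + 4.3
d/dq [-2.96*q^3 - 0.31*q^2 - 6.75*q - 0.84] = -8.88*q^2 - 0.62*q - 6.75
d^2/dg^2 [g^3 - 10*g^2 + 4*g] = 6*g - 20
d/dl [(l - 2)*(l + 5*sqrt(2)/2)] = 2*l - 2 + 5*sqrt(2)/2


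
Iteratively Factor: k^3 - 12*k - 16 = (k - 4)*(k^2 + 4*k + 4) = (k - 4)*(k + 2)*(k + 2)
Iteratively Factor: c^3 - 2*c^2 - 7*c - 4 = (c + 1)*(c^2 - 3*c - 4) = (c - 4)*(c + 1)*(c + 1)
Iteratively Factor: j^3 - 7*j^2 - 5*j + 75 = (j - 5)*(j^2 - 2*j - 15) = (j - 5)*(j + 3)*(j - 5)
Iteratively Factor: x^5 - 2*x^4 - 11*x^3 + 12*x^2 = (x)*(x^4 - 2*x^3 - 11*x^2 + 12*x) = x*(x - 4)*(x^3 + 2*x^2 - 3*x) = x*(x - 4)*(x - 1)*(x^2 + 3*x) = x^2*(x - 4)*(x - 1)*(x + 3)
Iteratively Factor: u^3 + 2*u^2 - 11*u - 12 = (u + 4)*(u^2 - 2*u - 3) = (u + 1)*(u + 4)*(u - 3)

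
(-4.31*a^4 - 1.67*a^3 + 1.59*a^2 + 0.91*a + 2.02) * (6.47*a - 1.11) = -27.8857*a^5 - 6.0208*a^4 + 12.141*a^3 + 4.1228*a^2 + 12.0593*a - 2.2422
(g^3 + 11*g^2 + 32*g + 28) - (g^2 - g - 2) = g^3 + 10*g^2 + 33*g + 30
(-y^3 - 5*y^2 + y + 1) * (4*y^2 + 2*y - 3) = -4*y^5 - 22*y^4 - 3*y^3 + 21*y^2 - y - 3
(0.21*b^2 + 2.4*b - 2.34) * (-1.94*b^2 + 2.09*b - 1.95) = -0.4074*b^4 - 4.2171*b^3 + 9.1461*b^2 - 9.5706*b + 4.563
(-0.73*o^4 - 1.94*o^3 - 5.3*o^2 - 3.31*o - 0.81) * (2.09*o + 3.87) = -1.5257*o^5 - 6.8797*o^4 - 18.5848*o^3 - 27.4289*o^2 - 14.5026*o - 3.1347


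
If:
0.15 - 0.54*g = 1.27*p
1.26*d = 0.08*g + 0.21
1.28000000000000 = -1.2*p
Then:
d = 0.34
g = 2.79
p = -1.07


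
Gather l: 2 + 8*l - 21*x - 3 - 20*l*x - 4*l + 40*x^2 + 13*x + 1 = l*(4 - 20*x) + 40*x^2 - 8*x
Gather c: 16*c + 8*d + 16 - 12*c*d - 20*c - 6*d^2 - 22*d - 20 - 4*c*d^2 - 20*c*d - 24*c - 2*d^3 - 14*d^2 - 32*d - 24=c*(-4*d^2 - 32*d - 28) - 2*d^3 - 20*d^2 - 46*d - 28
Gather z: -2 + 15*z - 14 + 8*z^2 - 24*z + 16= 8*z^2 - 9*z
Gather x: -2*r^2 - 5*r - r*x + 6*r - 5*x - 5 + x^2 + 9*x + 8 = -2*r^2 + r + x^2 + x*(4 - r) + 3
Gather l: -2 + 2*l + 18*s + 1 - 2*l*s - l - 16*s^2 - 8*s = l*(1 - 2*s) - 16*s^2 + 10*s - 1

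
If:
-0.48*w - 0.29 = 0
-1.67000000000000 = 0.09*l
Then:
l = -18.56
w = -0.60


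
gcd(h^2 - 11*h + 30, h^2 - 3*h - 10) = h - 5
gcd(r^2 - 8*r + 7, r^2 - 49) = r - 7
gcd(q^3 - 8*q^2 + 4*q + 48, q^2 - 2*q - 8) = q^2 - 2*q - 8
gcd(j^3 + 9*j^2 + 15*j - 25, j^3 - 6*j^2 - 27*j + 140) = j + 5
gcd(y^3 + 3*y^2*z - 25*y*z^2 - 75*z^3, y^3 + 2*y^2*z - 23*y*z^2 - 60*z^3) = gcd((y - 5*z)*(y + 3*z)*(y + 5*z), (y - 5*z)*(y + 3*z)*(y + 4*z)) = y^2 - 2*y*z - 15*z^2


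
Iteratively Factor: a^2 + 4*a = (a + 4)*(a)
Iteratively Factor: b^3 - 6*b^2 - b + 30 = (b - 3)*(b^2 - 3*b - 10) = (b - 3)*(b + 2)*(b - 5)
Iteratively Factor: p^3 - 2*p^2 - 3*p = (p - 3)*(p^2 + p) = (p - 3)*(p + 1)*(p)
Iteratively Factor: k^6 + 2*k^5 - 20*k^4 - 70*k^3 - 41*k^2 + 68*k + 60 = (k + 1)*(k^5 + k^4 - 21*k^3 - 49*k^2 + 8*k + 60) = (k + 1)*(k + 2)*(k^4 - k^3 - 19*k^2 - 11*k + 30) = (k + 1)*(k + 2)*(k + 3)*(k^3 - 4*k^2 - 7*k + 10) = (k + 1)*(k + 2)^2*(k + 3)*(k^2 - 6*k + 5) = (k - 5)*(k + 1)*(k + 2)^2*(k + 3)*(k - 1)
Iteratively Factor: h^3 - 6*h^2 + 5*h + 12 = (h + 1)*(h^2 - 7*h + 12) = (h - 4)*(h + 1)*(h - 3)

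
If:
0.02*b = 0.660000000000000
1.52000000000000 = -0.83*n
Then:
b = 33.00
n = -1.83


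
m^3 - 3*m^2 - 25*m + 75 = (m - 5)*(m - 3)*(m + 5)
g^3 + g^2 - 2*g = g*(g - 1)*(g + 2)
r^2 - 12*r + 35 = (r - 7)*(r - 5)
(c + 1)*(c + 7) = c^2 + 8*c + 7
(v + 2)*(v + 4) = v^2 + 6*v + 8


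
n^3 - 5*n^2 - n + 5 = (n - 5)*(n - 1)*(n + 1)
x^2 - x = x*(x - 1)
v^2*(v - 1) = v^3 - v^2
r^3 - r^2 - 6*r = r*(r - 3)*(r + 2)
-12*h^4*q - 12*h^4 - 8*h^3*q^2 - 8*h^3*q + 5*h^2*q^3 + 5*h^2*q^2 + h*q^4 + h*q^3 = (-2*h + q)*(h + q)*(6*h + q)*(h*q + h)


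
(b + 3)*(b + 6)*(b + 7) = b^3 + 16*b^2 + 81*b + 126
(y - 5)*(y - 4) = y^2 - 9*y + 20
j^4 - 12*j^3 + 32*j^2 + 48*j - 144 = (j - 6)^2*(j - 2)*(j + 2)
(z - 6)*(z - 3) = z^2 - 9*z + 18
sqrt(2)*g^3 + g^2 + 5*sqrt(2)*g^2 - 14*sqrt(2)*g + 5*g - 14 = (g - 2)*(g + 7)*(sqrt(2)*g + 1)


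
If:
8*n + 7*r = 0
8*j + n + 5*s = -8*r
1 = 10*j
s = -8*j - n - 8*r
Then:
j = 1/10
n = 28/285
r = -32/285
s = 0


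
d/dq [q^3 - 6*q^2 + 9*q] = 3*q^2 - 12*q + 9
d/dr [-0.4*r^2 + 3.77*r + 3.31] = 3.77 - 0.8*r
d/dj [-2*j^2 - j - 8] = -4*j - 1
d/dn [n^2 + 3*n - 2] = 2*n + 3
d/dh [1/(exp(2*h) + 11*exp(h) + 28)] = (-2*exp(h) - 11)*exp(h)/(exp(2*h) + 11*exp(h) + 28)^2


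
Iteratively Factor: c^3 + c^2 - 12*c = (c - 3)*(c^2 + 4*c) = (c - 3)*(c + 4)*(c)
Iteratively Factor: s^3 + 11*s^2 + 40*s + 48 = (s + 4)*(s^2 + 7*s + 12) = (s + 3)*(s + 4)*(s + 4)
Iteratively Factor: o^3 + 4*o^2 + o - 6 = (o + 2)*(o^2 + 2*o - 3) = (o - 1)*(o + 2)*(o + 3)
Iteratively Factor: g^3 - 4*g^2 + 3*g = (g - 1)*(g^2 - 3*g) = g*(g - 1)*(g - 3)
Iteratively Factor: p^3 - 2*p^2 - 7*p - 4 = (p + 1)*(p^2 - 3*p - 4) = (p - 4)*(p + 1)*(p + 1)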